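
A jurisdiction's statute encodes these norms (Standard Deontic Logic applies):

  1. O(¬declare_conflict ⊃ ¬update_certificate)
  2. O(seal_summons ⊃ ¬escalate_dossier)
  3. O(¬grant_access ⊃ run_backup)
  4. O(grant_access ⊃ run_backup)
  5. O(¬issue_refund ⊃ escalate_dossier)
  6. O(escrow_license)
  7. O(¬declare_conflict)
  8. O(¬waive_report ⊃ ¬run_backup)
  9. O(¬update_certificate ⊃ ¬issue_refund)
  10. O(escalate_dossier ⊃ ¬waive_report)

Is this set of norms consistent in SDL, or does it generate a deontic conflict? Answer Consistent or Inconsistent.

Premises 4 and 3 cover both cases: O(grant_access ⊃ run_backup) and O(¬grant_access ⊃ run_backup). Since grant_access ∨ ¬grant_access is a tautology, O(run_backup) follows.
Premise 8 is O(¬waive_report ⊃ ¬run_backup); contrapositively O(run_backup ⊃ waive_report). Since O(run_backup) holds, K gives O(waive_report).
The contrapositive of premise 10 (O(escalate_dossier ⊃ ¬waive_report)) is O(waive_report ⊃ ¬escalate_dossier), and O(waive_report) is already established, so O(¬escalate_dossier).
The contrapositive of premise 5 (O(¬issue_refund ⊃ escalate_dossier)) is O(¬escalate_dossier ⊃ issue_refund), and O(¬escalate_dossier) is already established, so O(issue_refund).
The contrapositive of premise 9 (O(¬update_certificate ⊃ ¬issue_refund)) is O(issue_refund ⊃ update_certificate), and O(issue_refund) is already established, so O(update_certificate).
Premise 1 is O(¬declare_conflict ⊃ ¬update_certificate); contrapositively O(update_certificate ⊃ declare_conflict). Since O(update_certificate) holds, K gives O(declare_conflict).
However, premise 7 gives O(¬declare_conflict).
We now have both O(declare_conflict) and O(¬declare_conflict) — declare_conflict is simultaneously obligatory and forbidden, violating the D-axiom.

Inconsistent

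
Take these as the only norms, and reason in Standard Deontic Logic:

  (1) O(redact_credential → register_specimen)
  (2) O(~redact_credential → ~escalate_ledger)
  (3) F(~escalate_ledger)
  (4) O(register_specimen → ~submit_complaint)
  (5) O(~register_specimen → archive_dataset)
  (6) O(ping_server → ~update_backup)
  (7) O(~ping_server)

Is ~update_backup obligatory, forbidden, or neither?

Neither

Premise 6 is O(ping_server → ~update_backup), but O(ping_server) is not derivable from the premises, so it does not yield O(~update_backup).
No premise or chain of K-axiom applications forces O(~update_backup), and none forces O(update_backup). So ~update_backup is neither obligatory nor forbidden under these norms.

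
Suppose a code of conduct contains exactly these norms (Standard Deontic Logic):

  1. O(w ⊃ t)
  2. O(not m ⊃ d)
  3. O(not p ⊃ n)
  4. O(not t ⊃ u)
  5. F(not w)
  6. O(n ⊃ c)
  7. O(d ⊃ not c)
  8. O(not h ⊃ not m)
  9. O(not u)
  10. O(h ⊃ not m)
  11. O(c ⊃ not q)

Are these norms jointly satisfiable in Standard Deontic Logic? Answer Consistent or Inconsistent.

Consistent

Premise 4 is O(not t ⊃ u), but O(not t) is not derivable from the premises, so it does not yield O(u).
So O(u) is not derivable, and the apparent clash with O(not u) does not arise.
A world satisfying every obligation exists (e.g. c=false, d=true, h=false, m=false, n=false, p=true, q=false, t=true, u=false, w=true); no atom is both obligatory and forbidden, so the set is consistent.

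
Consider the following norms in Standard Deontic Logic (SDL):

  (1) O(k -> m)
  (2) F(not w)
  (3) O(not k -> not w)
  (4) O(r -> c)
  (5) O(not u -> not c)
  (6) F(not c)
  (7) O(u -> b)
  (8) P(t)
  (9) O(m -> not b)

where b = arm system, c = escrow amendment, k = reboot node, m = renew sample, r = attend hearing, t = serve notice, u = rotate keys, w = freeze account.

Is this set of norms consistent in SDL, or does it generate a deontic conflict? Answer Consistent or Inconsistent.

Inconsistent

Premise 6 is F(not c), i.e. O(c).
The contrapositive of premise 5 (O(not u -> not c)) is O(c -> u), and O(c) is already established, so O(u).
Premise 7 is O(u -> b); since O(u), deontic closure gives O(b).
Premise 9, O(m -> not b), contraposes to O(b -> not m); with O(b) we get O(not m).
Premise 1 is O(k -> m); contrapositively O(not m -> not k). Since O(not m) holds, K gives O(not k).
With premise 3, O(not k -> not w), the K-axiom yields O(not w).
However, F(not w) at premise 2 amounts to O(w).
We now have both O(not w) and O(w) — w is simultaneously obligatory and forbidden, violating the D-axiom.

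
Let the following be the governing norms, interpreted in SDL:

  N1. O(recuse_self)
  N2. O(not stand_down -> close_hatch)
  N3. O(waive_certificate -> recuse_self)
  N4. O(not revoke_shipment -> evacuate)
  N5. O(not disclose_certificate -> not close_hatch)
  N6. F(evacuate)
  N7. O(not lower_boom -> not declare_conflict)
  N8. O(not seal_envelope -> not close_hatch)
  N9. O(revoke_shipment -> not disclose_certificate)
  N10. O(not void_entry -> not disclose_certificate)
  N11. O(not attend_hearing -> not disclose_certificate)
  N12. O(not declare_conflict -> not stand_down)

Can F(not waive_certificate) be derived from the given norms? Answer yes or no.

Premise 3 is O(waive_certificate -> recuse_self); even if O(recuse_self) held, inferring O(waive_certificate) would be affirming the consequent — invalid.
No other premise forces O(waive_certificate). An ideal world satisfying every premise can still have not waive_certificate true, so F(not waive_certificate) is not derivable.

No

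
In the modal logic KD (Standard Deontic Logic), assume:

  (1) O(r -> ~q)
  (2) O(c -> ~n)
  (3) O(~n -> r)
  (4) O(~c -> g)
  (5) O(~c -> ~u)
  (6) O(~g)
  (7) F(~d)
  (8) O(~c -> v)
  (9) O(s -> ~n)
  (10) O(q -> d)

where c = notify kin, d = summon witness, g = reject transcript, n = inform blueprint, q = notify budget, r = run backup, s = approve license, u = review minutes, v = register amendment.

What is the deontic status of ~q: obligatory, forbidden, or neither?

Obligatory

Premise 6 gives O(~g).
Premise 4, O(~c -> g), contraposes to O(~g -> c); with O(~g) we get O(c).
From O(c) and premise 2, O(c -> ~n), we obtain O(~n).
Applying K to premise 3 (O(~n -> r)) and O(~n) yields O(r).
From O(r) and premise 1, O(r -> ~q), we obtain O(~q).
Premises 5, 7, 8, 9, 10 do not contribute to this derivation.
Hence ~q is obligatory.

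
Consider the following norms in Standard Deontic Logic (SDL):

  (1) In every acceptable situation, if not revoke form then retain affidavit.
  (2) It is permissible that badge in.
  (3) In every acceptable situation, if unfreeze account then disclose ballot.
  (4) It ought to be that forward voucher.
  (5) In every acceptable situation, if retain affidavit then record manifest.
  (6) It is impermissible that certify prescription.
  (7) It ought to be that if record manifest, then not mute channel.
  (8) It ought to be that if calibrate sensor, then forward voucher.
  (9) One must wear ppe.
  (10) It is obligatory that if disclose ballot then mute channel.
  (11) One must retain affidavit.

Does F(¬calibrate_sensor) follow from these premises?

Premise 8 is O(calibrate_sensor → forward_voucher); even if O(forward_voucher) held, inferring O(calibrate_sensor) would be affirming the consequent — invalid.
No other premise forces O(calibrate_sensor). An ideal world satisfying every premise can still have ¬calibrate_sensor true, so F(¬calibrate_sensor) is not derivable.

No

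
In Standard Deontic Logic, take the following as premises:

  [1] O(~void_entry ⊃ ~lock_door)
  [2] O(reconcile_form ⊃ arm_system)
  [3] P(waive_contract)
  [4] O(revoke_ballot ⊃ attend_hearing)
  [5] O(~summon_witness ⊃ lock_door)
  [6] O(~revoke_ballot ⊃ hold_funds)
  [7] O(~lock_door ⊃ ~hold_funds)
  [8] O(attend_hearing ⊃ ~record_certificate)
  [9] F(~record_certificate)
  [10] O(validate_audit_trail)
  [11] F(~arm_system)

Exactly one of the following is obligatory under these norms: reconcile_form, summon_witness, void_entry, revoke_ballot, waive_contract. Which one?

void_entry

F(~record_certificate) at premise 9 means O(record_certificate).
Premise 8 is O(attend_hearing ⊃ ~record_certificate); contrapositively O(record_certificate ⊃ ~attend_hearing). Since O(record_certificate) holds, K gives O(~attend_hearing).
Premise 4 is O(revoke_ballot ⊃ attend_hearing); contrapositively O(~attend_hearing ⊃ ~revoke_ballot). Since O(~attend_hearing) holds, K gives O(~revoke_ballot).
With premise 6, O(~revoke_ballot ⊃ hold_funds), the K-axiom yields O(hold_funds).
Premise 7 is O(~lock_door ⊃ ~hold_funds); contrapositively O(hold_funds ⊃ lock_door). Since O(hold_funds) holds, K gives O(lock_door).
Premise 1 is O(~void_entry ⊃ ~lock_door); contrapositively O(lock_door ⊃ void_entry). Since O(lock_door) holds, K gives O(void_entry).
So O(void_entry) holds — void_entry is obligatory. None of the other listed options is made obligatory by any chain of premises.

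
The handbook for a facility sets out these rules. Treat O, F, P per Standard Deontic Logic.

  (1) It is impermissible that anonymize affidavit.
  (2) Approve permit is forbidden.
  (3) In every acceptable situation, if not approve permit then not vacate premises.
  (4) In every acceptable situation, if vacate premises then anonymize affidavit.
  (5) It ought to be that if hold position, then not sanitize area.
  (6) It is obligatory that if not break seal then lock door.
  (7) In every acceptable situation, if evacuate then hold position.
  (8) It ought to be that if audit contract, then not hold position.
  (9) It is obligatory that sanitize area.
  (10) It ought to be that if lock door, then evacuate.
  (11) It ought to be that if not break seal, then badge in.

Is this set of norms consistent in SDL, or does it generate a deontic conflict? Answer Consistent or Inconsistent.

Consistent

Premise 4 is O(vacate_premises → anonymize_affidavit), but O(vacate_premises) is not derivable from the premises, so it does not yield O(anonymize_affidavit).
So O(anonymize_affidavit) is not derivable, and the apparent clash with O(¬anonymize_affidavit) does not arise.
A world satisfying every obligation exists (e.g. anonymize_affidavit=false, approve_permit=false, audit_contract=false, badge_in=false, break_seal=true, evacuate=false, hold_position=false, lock_door=false, sanitize_area=true, vacate_premises=false); no atom is both obligatory and forbidden, so the set is consistent.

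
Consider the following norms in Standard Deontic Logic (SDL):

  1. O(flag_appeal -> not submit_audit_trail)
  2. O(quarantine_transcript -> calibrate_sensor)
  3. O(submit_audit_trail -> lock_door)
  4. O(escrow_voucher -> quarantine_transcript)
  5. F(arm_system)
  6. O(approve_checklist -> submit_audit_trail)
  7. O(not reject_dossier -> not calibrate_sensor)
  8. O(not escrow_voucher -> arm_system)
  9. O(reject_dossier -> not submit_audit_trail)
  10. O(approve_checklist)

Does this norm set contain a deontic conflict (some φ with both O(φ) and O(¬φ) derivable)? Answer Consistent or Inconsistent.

Premise 5, F(arm_system), is equivalent to O(not arm_system).
The contrapositive of premise 8 (O(not escrow_voucher -> arm_system)) is O(not arm_system -> escrow_voucher), and O(not arm_system) is already established, so O(escrow_voucher).
Applying K to premise 4 (O(escrow_voucher -> quarantine_transcript)) and O(escrow_voucher) yields O(quarantine_transcript).
Premise 2 is O(quarantine_transcript -> calibrate_sensor); since O(quarantine_transcript), deontic closure gives O(calibrate_sensor).
The contrapositive of premise 7 (O(not reject_dossier -> not calibrate_sensor)) is O(calibrate_sensor -> reject_dossier), and O(calibrate_sensor) is already established, so O(reject_dossier).
From O(reject_dossier) and premise 9, O(reject_dossier -> not submit_audit_trail), we obtain O(not submit_audit_trail).
The contrapositive of premise 6 (O(approve_checklist -> submit_audit_trail)) is O(not submit_audit_trail -> not approve_checklist), and O(not submit_audit_trail) is already established, so O(not approve_checklist).
However, premise 10 gives O(approve_checklist).
We now have both O(not approve_checklist) and O(approve_checklist) — approve_checklist is simultaneously obligatory and forbidden, violating the D-axiom.

Inconsistent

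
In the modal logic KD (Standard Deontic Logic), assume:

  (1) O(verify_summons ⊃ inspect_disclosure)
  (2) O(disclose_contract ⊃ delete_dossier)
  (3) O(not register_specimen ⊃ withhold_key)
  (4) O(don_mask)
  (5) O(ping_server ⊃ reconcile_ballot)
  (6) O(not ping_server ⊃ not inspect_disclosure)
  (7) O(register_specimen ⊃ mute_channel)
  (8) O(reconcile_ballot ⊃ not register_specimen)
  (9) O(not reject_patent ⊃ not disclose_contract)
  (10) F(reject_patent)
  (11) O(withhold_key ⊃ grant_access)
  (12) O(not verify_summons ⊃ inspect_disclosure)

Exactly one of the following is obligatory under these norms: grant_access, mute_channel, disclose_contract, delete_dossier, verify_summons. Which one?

grant_access

By case analysis on not verify_summons: premise 12 gives O(not verify_summons ⊃ inspect_disclosure) and premise 1 gives O(verify_summons ⊃ inspect_disclosure), so O(inspect_disclosure) either way.
The contrapositive of premise 6 (O(not ping_server ⊃ not inspect_disclosure)) is O(inspect_disclosure ⊃ ping_server), and O(inspect_disclosure) is already established, so O(ping_server).
From O(ping_server) and premise 5, O(ping_server ⊃ reconcile_ballot), we obtain O(reconcile_ballot).
With premise 8, O(reconcile_ballot ⊃ not register_specimen), the K-axiom yields O(not register_specimen).
Applying K to premise 3 (O(not register_specimen ⊃ withhold_key)) and O(not register_specimen) yields O(withhold_key).
From O(withhold_key) and premise 11, O(withhold_key ⊃ grant_access), we obtain O(grant_access).
So O(grant_access) holds — grant_access is obligatory. None of the other listed options is made obligatory by any chain of premises.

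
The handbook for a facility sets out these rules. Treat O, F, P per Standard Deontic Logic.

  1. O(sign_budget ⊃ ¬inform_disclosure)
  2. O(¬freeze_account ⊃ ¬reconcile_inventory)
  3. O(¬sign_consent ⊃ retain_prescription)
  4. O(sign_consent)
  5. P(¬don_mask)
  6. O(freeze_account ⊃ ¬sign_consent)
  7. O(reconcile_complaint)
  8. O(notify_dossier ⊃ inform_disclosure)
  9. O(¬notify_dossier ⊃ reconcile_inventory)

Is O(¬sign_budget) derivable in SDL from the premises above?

Premise 4 gives O(sign_consent).
The contrapositive of premise 6 (O(freeze_account ⊃ ¬sign_consent)) is O(sign_consent ⊃ ¬freeze_account), and O(sign_consent) is already established, so O(¬freeze_account).
Premise 2 is O(¬freeze_account ⊃ ¬reconcile_inventory); since O(¬freeze_account), deontic closure gives O(¬reconcile_inventory).
Premise 9, O(¬notify_dossier ⊃ reconcile_inventory), contraposes to O(¬reconcile_inventory ⊃ notify_dossier); with O(¬reconcile_inventory) we get O(notify_dossier).
Premise 8 is O(notify_dossier ⊃ inform_disclosure); since O(notify_dossier), deontic closure gives O(inform_disclosure).
Premise 1, O(sign_budget ⊃ ¬inform_disclosure), contraposes to O(inform_disclosure ⊃ ¬sign_budget); with O(inform_disclosure) we get O(¬sign_budget).
Premises 3, 5, 7 do not contribute to this derivation.
So O(¬sign_budget) follows.

Yes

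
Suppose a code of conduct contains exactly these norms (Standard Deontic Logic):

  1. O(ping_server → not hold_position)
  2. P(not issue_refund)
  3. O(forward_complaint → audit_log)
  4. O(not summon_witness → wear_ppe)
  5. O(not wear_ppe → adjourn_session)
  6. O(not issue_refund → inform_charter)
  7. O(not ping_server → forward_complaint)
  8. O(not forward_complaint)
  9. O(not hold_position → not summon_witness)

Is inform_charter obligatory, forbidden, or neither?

Premise 6 is O(not issue_refund → inform_charter), but O(not issue_refund) is not derivable from the premises (the permission P(not issue_refund) asserts only not O(issue_refund), not O(not issue_refund)), so it does not yield O(inform_charter).
No premise or chain of K-axiom applications forces O(inform_charter), and none forces O(not inform_charter). So inform_charter is neither obligatory nor forbidden under these norms.

Neither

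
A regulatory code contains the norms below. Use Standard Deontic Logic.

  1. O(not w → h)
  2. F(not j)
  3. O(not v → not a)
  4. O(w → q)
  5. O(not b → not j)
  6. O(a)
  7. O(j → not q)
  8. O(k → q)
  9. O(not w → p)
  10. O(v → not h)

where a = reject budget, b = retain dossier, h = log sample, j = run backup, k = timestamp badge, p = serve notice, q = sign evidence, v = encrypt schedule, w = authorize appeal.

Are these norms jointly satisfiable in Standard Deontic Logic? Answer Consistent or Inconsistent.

Inconsistent

Premise 6 states O(a) outright.
Premise 3 is O(not v → not a); contrapositively O(a → v). Since O(a) holds, K gives O(v).
Premise 10 is O(v → not h); since O(v), deontic closure gives O(not h).
Premise 1 is O(not w → h); contrapositively O(not h → w). Since O(not h) holds, K gives O(w).
From O(w) and premise 4, O(w → q), we obtain O(q).
Premise 7, O(j → not q), contraposes to O(q → not j); with O(q) we get O(not j).
But premise 2, F(not j), means O(j).
We now have both O(not j) and O(j) — j is simultaneously obligatory and forbidden, violating the D-axiom.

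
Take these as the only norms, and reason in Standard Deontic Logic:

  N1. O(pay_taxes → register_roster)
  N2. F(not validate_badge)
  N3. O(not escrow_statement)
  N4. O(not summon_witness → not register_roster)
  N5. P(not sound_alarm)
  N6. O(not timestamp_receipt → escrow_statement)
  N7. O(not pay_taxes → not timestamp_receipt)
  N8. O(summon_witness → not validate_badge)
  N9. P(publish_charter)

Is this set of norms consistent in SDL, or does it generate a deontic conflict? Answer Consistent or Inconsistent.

Inconsistent

Premise 2 is F(not validate_badge), i.e. O(validate_badge).
Premise 8, O(summon_witness → not validate_badge), contraposes to O(validate_badge → not summon_witness); with O(validate_badge) we get O(not summon_witness).
Applying K to premise 4 (O(not summon_witness → not register_roster)) and O(not summon_witness) yields O(not register_roster).
The contrapositive of premise 1 (O(pay_taxes → register_roster)) is O(not register_roster → not pay_taxes), and O(not register_roster) is already established, so O(not pay_taxes).
From O(not pay_taxes) and premise 7, O(not pay_taxes → not timestamp_receipt), we obtain O(not timestamp_receipt).
Premise 6 is O(not timestamp_receipt → escrow_statement); since O(not timestamp_receipt), deontic closure gives O(escrow_statement).
However, premise 3 gives O(not escrow_statement).
We now have both O(escrow_statement) and O(not escrow_statement) — escrow_statement is simultaneously obligatory and forbidden, violating the D-axiom.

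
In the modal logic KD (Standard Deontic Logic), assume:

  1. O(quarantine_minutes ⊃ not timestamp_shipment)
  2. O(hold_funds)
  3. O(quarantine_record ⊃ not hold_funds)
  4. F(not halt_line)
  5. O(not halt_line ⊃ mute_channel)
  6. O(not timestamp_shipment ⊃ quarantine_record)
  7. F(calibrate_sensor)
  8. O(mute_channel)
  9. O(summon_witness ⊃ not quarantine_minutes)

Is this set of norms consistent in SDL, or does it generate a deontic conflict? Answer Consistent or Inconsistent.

Consistent

Premise 5 is O(not halt_line ⊃ mute_channel); even if O(mute_channel) held, inferring O(not halt_line) would be affirming the consequent — invalid.
So O(not halt_line) is not derivable, and the apparent clash with O(halt_line) does not arise.
A world satisfying every obligation exists (e.g. calibrate_sensor=false, halt_line=true, hold_funds=true, mute_channel=true, quarantine_minutes=false, quarantine_record=false, summon_witness=false, timestamp_shipment=true); no atom is both obligatory and forbidden, so the set is consistent.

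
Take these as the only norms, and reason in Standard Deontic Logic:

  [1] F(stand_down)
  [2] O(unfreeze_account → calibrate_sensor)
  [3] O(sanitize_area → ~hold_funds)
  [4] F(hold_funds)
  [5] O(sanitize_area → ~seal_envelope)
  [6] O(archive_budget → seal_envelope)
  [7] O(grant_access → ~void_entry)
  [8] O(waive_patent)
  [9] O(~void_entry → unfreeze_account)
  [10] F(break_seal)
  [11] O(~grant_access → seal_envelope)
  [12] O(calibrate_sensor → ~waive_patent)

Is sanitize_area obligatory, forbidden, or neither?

From premise 8 we have O(waive_patent).
Premise 12, O(calibrate_sensor → ~waive_patent), contraposes to O(waive_patent → ~calibrate_sensor); with O(waive_patent) we get O(~calibrate_sensor).
The contrapositive of premise 2 (O(unfreeze_account → calibrate_sensor)) is O(~calibrate_sensor → ~unfreeze_account), and O(~calibrate_sensor) is already established, so O(~unfreeze_account).
Premise 9, O(~void_entry → unfreeze_account), contraposes to O(~unfreeze_account → void_entry); with O(~unfreeze_account) we get O(void_entry).
Premise 7, O(grant_access → ~void_entry), contraposes to O(void_entry → ~grant_access); with O(void_entry) we get O(~grant_access).
From O(~grant_access) and premise 11, O(~grant_access → seal_envelope), we obtain O(seal_envelope).
Premise 5, O(sanitize_area → ~seal_envelope), contraposes to O(seal_envelope → ~sanitize_area); with O(seal_envelope) we get O(~sanitize_area).
Premises 1, 3, 4, 6, 10 do not contribute to this derivation.
Thus O(~sanitize_area), which is F(sanitize_area): sanitize_area is forbidden.

Forbidden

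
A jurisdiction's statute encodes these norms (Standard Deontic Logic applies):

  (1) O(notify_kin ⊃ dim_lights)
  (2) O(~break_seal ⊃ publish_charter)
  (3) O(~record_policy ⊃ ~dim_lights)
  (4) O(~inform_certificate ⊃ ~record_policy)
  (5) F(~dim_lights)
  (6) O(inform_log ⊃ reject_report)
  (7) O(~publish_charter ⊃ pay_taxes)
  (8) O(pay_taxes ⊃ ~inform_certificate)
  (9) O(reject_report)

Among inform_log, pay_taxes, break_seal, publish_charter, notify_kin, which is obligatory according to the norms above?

publish_charter

Premise 5, F(~dim_lights), is equivalent to O(dim_lights).
Premise 3, O(~record_policy ⊃ ~dim_lights), contraposes to O(dim_lights ⊃ record_policy); with O(dim_lights) we get O(record_policy).
The contrapositive of premise 4 (O(~inform_certificate ⊃ ~record_policy)) is O(record_policy ⊃ inform_certificate), and O(record_policy) is already established, so O(inform_certificate).
The contrapositive of premise 8 (O(pay_taxes ⊃ ~inform_certificate)) is O(inform_certificate ⊃ ~pay_taxes), and O(inform_certificate) is already established, so O(~pay_taxes).
The contrapositive of premise 7 (O(~publish_charter ⊃ pay_taxes)) is O(~pay_taxes ⊃ publish_charter), and O(~pay_taxes) is already established, so O(publish_charter).
So O(publish_charter) holds — publish_charter is obligatory. None of the other listed options is made obligatory by any chain of premises.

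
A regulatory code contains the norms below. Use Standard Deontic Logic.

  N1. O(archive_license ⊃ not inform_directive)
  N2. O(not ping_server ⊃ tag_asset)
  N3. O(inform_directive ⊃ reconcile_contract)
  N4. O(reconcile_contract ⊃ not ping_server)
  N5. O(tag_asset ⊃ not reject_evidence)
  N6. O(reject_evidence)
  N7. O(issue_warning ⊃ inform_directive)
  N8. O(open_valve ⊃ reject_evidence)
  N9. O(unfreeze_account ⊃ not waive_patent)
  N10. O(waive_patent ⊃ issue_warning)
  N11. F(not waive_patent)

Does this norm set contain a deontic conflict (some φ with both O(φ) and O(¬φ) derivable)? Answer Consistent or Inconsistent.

From premise 6 we have O(reject_evidence).
The contrapositive of premise 5 (O(tag_asset ⊃ not reject_evidence)) is O(reject_evidence ⊃ not tag_asset), and O(reject_evidence) is already established, so O(not tag_asset).
The contrapositive of premise 2 (O(not ping_server ⊃ tag_asset)) is O(not tag_asset ⊃ ping_server), and O(not tag_asset) is already established, so O(ping_server).
Premise 4 is O(reconcile_contract ⊃ not ping_server); contrapositively O(ping_server ⊃ not reconcile_contract). Since O(ping_server) holds, K gives O(not reconcile_contract).
The contrapositive of premise 3 (O(inform_directive ⊃ reconcile_contract)) is O(not reconcile_contract ⊃ not inform_directive), and O(not reconcile_contract) is already established, so O(not inform_directive).
Premise 7 is O(issue_warning ⊃ inform_directive); contrapositively O(not inform_directive ⊃ not issue_warning). Since O(not inform_directive) holds, K gives O(not issue_warning).
Premise 10 is O(waive_patent ⊃ issue_warning); contrapositively O(not issue_warning ⊃ not waive_patent). Since O(not issue_warning) holds, K gives O(not waive_patent).
Yet premise 11 is F(not waive_patent), i.e. O(waive_patent).
We now have both O(not waive_patent) and O(waive_patent) — waive_patent is simultaneously obligatory and forbidden, violating the D-axiom.

Inconsistent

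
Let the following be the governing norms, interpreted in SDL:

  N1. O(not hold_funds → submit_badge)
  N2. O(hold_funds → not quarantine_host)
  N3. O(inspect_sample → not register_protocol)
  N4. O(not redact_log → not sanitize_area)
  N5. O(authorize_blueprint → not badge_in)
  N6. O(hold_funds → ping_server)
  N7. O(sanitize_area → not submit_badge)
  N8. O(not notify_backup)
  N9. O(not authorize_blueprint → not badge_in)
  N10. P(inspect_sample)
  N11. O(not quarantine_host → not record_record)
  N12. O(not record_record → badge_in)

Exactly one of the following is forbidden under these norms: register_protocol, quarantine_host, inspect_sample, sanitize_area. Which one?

Premises 9 and 5 cover both cases: O(not authorize_blueprint → not badge_in) and O(authorize_blueprint → not badge_in). Since not authorize_blueprint ∨ authorize_blueprint is a tautology, O(not badge_in) follows.
Premise 12 is O(not record_record → badge_in); contrapositively O(not badge_in → record_record). Since O(not badge_in) holds, K gives O(record_record).
The contrapositive of premise 11 (O(not quarantine_host → not record_record)) is O(record_record → quarantine_host), and O(record_record) is already established, so O(quarantine_host).
Premise 2, O(hold_funds → not quarantine_host), contraposes to O(quarantine_host → not hold_funds); with O(quarantine_host) we get O(not hold_funds).
Premise 1 is O(not hold_funds → submit_badge); since O(not hold_funds), deontic closure gives O(submit_badge).
Premise 7, O(sanitize_area → not submit_badge), contraposes to O(submit_badge → not sanitize_area); with O(submit_badge) we get O(not sanitize_area).
So O(not sanitize_area) holds, i.e. sanitize_area is forbidden. None of the other listed options is forbidden under the premises.

sanitize_area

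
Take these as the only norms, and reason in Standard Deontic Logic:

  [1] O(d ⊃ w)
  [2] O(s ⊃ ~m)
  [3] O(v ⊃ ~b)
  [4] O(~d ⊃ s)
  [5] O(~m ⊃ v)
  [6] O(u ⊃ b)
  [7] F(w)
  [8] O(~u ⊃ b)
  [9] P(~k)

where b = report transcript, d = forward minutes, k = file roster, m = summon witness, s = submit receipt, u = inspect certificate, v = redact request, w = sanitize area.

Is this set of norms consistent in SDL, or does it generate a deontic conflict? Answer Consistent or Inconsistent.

By case analysis on ~u: premise 8 gives O(~u ⊃ b) and premise 6 gives O(u ⊃ b), so O(b) either way.
The contrapositive of premise 3 (O(v ⊃ ~b)) is O(b ⊃ ~v), and O(b) is already established, so O(~v).
The contrapositive of premise 5 (O(~m ⊃ v)) is O(~v ⊃ m), and O(~v) is already established, so O(m).
Premise 2 is O(s ⊃ ~m); contrapositively O(m ⊃ ~s). Since O(m) holds, K gives O(~s).
The contrapositive of premise 4 (O(~d ⊃ s)) is O(~s ⊃ d), and O(~s) is already established, so O(d).
Premise 1 is O(d ⊃ w); since O(d), deontic closure gives O(w).
However, F(w) at premise 7 amounts to O(~w).
We now have both O(w) and O(~w) — w is simultaneously obligatory and forbidden, violating the D-axiom.

Inconsistent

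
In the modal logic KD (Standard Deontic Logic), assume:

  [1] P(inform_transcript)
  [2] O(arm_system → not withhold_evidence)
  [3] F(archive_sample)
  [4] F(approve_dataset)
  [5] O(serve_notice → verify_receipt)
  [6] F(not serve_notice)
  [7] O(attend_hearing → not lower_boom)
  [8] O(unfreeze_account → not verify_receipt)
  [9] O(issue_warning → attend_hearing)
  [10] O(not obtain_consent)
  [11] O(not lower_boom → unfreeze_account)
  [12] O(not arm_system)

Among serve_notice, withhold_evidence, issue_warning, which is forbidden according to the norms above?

issue_warning

F(not serve_notice) at premise 6 means O(serve_notice).
Premise 5 is O(serve_notice → verify_receipt); since O(serve_notice), deontic closure gives O(verify_receipt).
Premise 8 is O(unfreeze_account → not verify_receipt); contrapositively O(verify_receipt → not unfreeze_account). Since O(verify_receipt) holds, K gives O(not unfreeze_account).
Premise 11 is O(not lower_boom → unfreeze_account); contrapositively O(not unfreeze_account → lower_boom). Since O(not unfreeze_account) holds, K gives O(lower_boom).
Premise 7 is O(attend_hearing → not lower_boom); contrapositively O(lower_boom → not attend_hearing). Since O(lower_boom) holds, K gives O(not attend_hearing).
Premise 9 is O(issue_warning → attend_hearing); contrapositively O(not attend_hearing → not issue_warning). Since O(not attend_hearing) holds, K gives O(not issue_warning).
So O(not issue_warning) holds, i.e. issue_warning is forbidden. None of the other listed options is forbidden under the premises.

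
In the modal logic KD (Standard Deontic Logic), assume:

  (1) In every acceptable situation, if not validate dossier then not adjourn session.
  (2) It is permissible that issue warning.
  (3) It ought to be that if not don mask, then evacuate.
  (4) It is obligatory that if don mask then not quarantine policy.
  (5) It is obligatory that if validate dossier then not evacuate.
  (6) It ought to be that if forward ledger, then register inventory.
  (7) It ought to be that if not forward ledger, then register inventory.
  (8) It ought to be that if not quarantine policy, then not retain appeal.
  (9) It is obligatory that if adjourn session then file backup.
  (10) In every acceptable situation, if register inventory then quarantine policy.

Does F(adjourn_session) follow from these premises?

Yes

Premises 6 and 7 are O(forward_ledger → register_inventory) and O(¬forward_ledger → register_inventory); every ideal world satisfies forward_ledger or ¬forward_ledger, so in either case register_inventory holds — hence O(register_inventory).
With premise 10, O(register_inventory → quarantine_policy), the K-axiom yields O(quarantine_policy).
Premise 4, O(don_mask → ¬quarantine_policy), contraposes to O(quarantine_policy → ¬don_mask); with O(quarantine_policy) we get O(¬don_mask).
From O(¬don_mask) and premise 3, O(¬don_mask → evacuate), we obtain O(evacuate).
Premise 5 is O(validate_dossier → ¬evacuate); contrapositively O(evacuate → ¬validate_dossier). Since O(evacuate) holds, K gives O(¬validate_dossier).
From O(¬validate_dossier) and premise 1, O(¬validate_dossier → ¬adjourn_session), we obtain O(¬adjourn_session).
Premises 2, 8, 9 do not contribute to this derivation.
So O(¬adjourn_session) holds, i.e. F(adjourn_session). The claim follows.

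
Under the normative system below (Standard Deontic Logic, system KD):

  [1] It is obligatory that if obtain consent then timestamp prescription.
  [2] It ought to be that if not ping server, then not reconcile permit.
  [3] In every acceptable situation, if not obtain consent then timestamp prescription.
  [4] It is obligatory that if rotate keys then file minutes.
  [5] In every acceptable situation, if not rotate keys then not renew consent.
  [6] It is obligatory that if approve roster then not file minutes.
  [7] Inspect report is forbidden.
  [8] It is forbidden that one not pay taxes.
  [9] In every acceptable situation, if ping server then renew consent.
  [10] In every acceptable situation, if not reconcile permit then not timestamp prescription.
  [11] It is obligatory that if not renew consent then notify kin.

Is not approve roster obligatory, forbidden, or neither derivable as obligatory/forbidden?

Premises 3 and 1 are O(¬obtain_consent → timestamp_prescription) and O(obtain_consent → timestamp_prescription); every ideal world satisfies ¬obtain_consent or obtain_consent, so in either case timestamp_prescription holds — hence O(timestamp_prescription).
Premise 10 is O(¬reconcile_permit → ¬timestamp_prescription); contrapositively O(timestamp_prescription → reconcile_permit). Since O(timestamp_prescription) holds, K gives O(reconcile_permit).
The contrapositive of premise 2 (O(¬ping_server → ¬reconcile_permit)) is O(reconcile_permit → ping_server), and O(reconcile_permit) is already established, so O(ping_server).
From O(ping_server) and premise 9, O(ping_server → renew_consent), we obtain O(renew_consent).
Premise 5 is O(¬rotate_keys → ¬renew_consent); contrapositively O(renew_consent → rotate_keys). Since O(renew_consent) holds, K gives O(rotate_keys).
Applying K to premise 4 (O(rotate_keys → file_minutes)) and O(rotate_keys) yields O(file_minutes).
Premise 6, O(approve_roster → ¬file_minutes), contraposes to O(file_minutes → ¬approve_roster); with O(file_minutes) we get O(¬approve_roster).
Premises 7, 8, 11 do not contribute to this derivation.
Hence ¬approve_roster is obligatory.

Obligatory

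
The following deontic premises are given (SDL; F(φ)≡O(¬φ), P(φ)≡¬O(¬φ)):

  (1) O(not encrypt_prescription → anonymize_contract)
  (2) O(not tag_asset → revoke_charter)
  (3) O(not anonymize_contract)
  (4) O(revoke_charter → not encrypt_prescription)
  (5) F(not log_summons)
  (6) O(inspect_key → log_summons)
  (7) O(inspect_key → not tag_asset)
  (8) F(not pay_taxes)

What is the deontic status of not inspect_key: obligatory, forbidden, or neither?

Premise 3 gives O(not anonymize_contract).
Premise 1 is O(not encrypt_prescription → anonymize_contract); contrapositively O(not anonymize_contract → encrypt_prescription). Since O(not anonymize_contract) holds, K gives O(encrypt_prescription).
Premise 4 is O(revoke_charter → not encrypt_prescription); contrapositively O(encrypt_prescription → not revoke_charter). Since O(encrypt_prescription) holds, K gives O(not revoke_charter).
Premise 2, O(not tag_asset → revoke_charter), contraposes to O(not revoke_charter → tag_asset); with O(not revoke_charter) we get O(tag_asset).
Premise 7, O(inspect_key → not tag_asset), contraposes to O(tag_asset → not inspect_key); with O(tag_asset) we get O(not inspect_key).
Premises 5, 6, 8 do not contribute to this derivation.
Hence not inspect_key is obligatory.

Obligatory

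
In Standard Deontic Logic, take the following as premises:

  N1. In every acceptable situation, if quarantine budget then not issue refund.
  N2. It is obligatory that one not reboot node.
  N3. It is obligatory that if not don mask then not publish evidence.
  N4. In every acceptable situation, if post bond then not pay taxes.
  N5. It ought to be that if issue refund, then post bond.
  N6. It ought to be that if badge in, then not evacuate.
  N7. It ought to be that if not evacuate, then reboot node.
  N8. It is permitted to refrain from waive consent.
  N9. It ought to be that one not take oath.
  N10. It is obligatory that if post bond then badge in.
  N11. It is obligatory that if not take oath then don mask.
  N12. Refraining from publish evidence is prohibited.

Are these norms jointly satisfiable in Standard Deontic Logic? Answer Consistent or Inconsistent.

Consistent

Premise 3 is O(¬don_mask → ¬publish_evidence), but O(¬don_mask) is not derivable from the premises, so it does not yield O(¬publish_evidence).
So O(¬publish_evidence) is not derivable, and the apparent clash with O(publish_evidence) does not arise.
A world satisfying every obligation exists (e.g. badge_in=false, don_mask=true, evacuate=true, issue_refund=false, pay_taxes=false, post_bond=false, publish_evidence=true, quarantine_budget=false, reboot_node=false, take_oath=false, waive_consent=false); no atom is both obligatory and forbidden, so the set is consistent.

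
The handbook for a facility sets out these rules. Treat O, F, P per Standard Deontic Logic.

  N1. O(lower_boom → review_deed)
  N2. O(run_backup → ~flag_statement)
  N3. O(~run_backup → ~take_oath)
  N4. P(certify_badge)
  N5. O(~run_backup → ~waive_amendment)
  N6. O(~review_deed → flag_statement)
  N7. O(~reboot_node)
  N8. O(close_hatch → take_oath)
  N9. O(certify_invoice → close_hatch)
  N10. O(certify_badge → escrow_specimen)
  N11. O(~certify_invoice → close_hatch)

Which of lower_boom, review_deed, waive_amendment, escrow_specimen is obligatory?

Premises 9 and 11 are O(certify_invoice → close_hatch) and O(~certify_invoice → close_hatch); every ideal world satisfies certify_invoice or ~certify_invoice, so in either case close_hatch holds — hence O(close_hatch).
Premise 8 is O(close_hatch → take_oath); since O(close_hatch), deontic closure gives O(take_oath).
The contrapositive of premise 3 (O(~run_backup → ~take_oath)) is O(take_oath → run_backup), and O(take_oath) is already established, so O(run_backup).
With premise 2, O(run_backup → ~flag_statement), the K-axiom yields O(~flag_statement).
Premise 6, O(~review_deed → flag_statement), contraposes to O(~flag_statement → review_deed); with O(~flag_statement) we get O(review_deed).
So O(review_deed) holds — review_deed is obligatory. None of the other listed options is made obligatory by any chain of premises.

review_deed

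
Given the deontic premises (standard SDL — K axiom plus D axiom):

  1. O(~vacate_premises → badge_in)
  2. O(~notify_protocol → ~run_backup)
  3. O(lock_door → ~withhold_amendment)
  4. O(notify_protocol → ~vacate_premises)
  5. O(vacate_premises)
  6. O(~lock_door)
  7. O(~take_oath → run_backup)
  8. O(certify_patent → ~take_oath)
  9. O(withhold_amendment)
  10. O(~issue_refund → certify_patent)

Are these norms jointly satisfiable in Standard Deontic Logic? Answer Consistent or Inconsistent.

Premise 3 is O(lock_door → ~withhold_amendment), but O(lock_door) is not derivable from the premises, so it does not yield O(~withhold_amendment).
So O(~withhold_amendment) is not derivable, and the apparent clash with O(withhold_amendment) does not arise.
A world satisfying every obligation exists (e.g. badge_in=false, certify_patent=false, issue_refund=true, lock_door=false, notify_protocol=false, run_backup=false, take_oath=true, vacate_premises=true, withhold_amendment=true); no atom is both obligatory and forbidden, so the set is consistent.

Consistent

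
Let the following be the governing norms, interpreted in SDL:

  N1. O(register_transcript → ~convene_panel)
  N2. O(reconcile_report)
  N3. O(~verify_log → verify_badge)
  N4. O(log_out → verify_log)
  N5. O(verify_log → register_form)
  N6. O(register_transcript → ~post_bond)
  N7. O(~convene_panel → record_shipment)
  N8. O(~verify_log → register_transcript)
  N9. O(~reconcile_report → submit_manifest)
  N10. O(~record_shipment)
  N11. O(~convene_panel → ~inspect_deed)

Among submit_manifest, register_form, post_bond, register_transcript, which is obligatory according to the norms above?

From premise 10 we have O(~record_shipment).
Premise 7 is O(~convene_panel → record_shipment); contrapositively O(~record_shipment → convene_panel). Since O(~record_shipment) holds, K gives O(convene_panel).
Premise 1, O(register_transcript → ~convene_panel), contraposes to O(convene_panel → ~register_transcript); with O(convene_panel) we get O(~register_transcript).
The contrapositive of premise 8 (O(~verify_log → register_transcript)) is O(~register_transcript → verify_log), and O(~register_transcript) is already established, so O(verify_log).
From O(verify_log) and premise 5, O(verify_log → register_form), we obtain O(register_form).
So O(register_form) holds — register_form is obligatory. None of the other listed options is made obligatory by any chain of premises.

register_form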